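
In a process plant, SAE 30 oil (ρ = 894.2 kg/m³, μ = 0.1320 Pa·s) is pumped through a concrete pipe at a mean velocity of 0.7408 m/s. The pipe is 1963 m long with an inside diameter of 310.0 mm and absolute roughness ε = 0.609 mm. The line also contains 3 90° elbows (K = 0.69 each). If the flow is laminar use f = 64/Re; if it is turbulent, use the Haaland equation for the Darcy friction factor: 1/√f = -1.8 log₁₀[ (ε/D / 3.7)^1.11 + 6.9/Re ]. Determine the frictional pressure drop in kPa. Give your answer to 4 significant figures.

ΔP ≈ 64.43 kPa

Reynolds number Re = ρVD/μ = 894.2 · 0.7408 · 0.31 / 0.132 = 1556.
Re < 2300 → laminar flow, so f = 64/Re = 64/1556 = 0.04114 (the turbulent correlation is not needed).
Total minor-loss coefficient ΣK = 3·0.69 = 2.07.
ΔP = [f·L/D + ΣK]·(ρV²/2) = [0.04114·1963/0.31 + 2.07]·(894.2·0.7408²/2) = [260.5 + 2.07]·245.4 = 6.443e+04 Pa.
ΔP = 6.443e+04 Pa = 64.43 kPa.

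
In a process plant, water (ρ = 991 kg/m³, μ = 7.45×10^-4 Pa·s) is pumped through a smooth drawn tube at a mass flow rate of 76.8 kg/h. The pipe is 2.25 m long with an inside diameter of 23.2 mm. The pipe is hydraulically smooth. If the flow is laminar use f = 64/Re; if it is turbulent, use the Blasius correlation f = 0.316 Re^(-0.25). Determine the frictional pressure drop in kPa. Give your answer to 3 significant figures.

ṁ = 76.8 kg/h = 76.8/3600 = 0.02133 kg/s.
A = πD²/4 = π(0.0232)²/4 = 0.0004227 m²; mean velocity V = ṁ/(ρA) = 0.02133/(991 · 0.0004227) = 0.05092 m/s.
Reynolds number Re = ρVD/μ = 991 · 0.05092 · 0.0232 / 0.000745 = 1572.
Re < 2300 → laminar flow, so f = 64/Re = 64/1572 = 0.04072 (the turbulent correlation is not needed).
Darcy-Weisbach: ΔP = f(L/D)(ρV²/2) = 0.04072·(2.25/0.0232)·(991·0.05092²/2) = 0.04072·96.98·1.285 = 5.075 Pa.
ΔP = 5.075 Pa = 0.00507 kPa.

ΔP ≈ 0.00507 kPa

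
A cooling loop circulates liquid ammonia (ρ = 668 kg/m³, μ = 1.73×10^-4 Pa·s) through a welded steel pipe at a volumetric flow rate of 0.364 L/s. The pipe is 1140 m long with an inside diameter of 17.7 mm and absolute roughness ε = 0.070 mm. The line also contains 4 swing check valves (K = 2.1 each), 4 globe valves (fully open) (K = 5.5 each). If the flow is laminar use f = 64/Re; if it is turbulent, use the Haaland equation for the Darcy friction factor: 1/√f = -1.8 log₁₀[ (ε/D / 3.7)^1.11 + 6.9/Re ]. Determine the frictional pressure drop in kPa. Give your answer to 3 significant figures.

ΔP ≈ 1400 kPa

Q = 0.364 L/s = 0.364/1000 = 0.000364 m³/s.
Cross-sectional area A = πD²/4 = π(0.0177)²/4 = 0.0002461 m²; mean velocity V = Q/A = 0.000364/0.0002461 = 1.479 m/s.
Reynolds number Re = ρVD/μ = 668 · 1.479 · 0.0177 / 0.000173 = 1.011e+05.
Re > 4000 → turbulent. Relative roughness ε/D = 7e-05/0.0177 = 0.00395. Haaland: 1/√f = -1.8 log₁₀[(0.00395/3.7)^1.11 + 6.9/1.011e+05] = -1.8 log₁₀[0.000504 + 6.82e-05] = 5.837, so f = 0.02935.
Total minor-loss coefficient ΣK = 4·2.1 + 4·5.5 = 30.4.
ΔP = [f·L/D + ΣK]·(ρV²/2) = [0.02935·1140/0.0177 + 30.4]·(668·1.479²/2) = [1890 + 30.4]·730.9 = 1.404e+06 Pa.
ΔP = 1.404e+06 Pa = 1400 kPa.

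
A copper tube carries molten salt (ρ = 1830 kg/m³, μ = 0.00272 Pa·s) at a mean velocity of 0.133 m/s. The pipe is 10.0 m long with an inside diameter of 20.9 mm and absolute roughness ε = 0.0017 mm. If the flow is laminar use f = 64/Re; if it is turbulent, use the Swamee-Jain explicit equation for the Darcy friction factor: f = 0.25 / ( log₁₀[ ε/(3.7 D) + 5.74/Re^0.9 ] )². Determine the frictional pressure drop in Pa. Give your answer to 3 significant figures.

Reynolds number Re = ρVD/μ = 1830 · 0.133 · 0.0209 / 0.00272 = 1870.
Re < 2300 → laminar flow, so f = 64/Re = 64/1870 = 0.03422 (the turbulent correlation is not needed).
Darcy-Weisbach: ΔP = f(L/D)(ρV²/2) = 0.03422·(10/0.0209)·(1830·0.133²/2) = 0.03422·478.5·16.19 = 265 Pa.

ΔP ≈ 265 Pa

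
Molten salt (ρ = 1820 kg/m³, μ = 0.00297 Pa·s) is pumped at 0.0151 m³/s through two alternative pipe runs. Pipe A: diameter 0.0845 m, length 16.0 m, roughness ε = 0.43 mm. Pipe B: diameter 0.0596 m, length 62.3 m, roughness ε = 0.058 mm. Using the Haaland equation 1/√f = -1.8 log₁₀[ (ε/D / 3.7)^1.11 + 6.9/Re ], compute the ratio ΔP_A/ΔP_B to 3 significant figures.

ΔP_A/ΔP_B ≈ 0.0672

Pipe A: V = Q/A = 0.0151/0.005608 = 2.693 m/s; Re = 1.394e+05; ε/D = 0.00509; Haaland → f = 0.0312; ΔP_A = f(L/D)(ρV²/2) = 3.898e+04 Pa.
Pipe B: V = Q/A = 0.0151/0.00279 = 5.412 m/s; Re = 1.977e+05; ε/D = 0.000973; Haaland → f = 0.02082; ΔP_B = f(L/D)(ρV²/2) = 5.801e+05 Pa.
ΔP_A/ΔP_B = 3.898e+04/5.801e+05 = 0.0672.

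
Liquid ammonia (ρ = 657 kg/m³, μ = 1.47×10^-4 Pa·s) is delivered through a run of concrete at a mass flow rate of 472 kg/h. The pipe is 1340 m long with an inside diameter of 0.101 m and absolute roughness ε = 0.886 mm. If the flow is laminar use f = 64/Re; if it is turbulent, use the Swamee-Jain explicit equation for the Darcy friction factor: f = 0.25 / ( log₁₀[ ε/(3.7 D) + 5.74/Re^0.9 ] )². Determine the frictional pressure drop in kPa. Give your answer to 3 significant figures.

ṁ = 472 kg/h = 472/3600 = 0.1311 kg/s.
A = πD²/4 = π(0.101)²/4 = 0.008012 m²; mean velocity V = ṁ/(ρA) = 0.1311/(657 · 0.008012) = 0.02491 m/s.
Reynolds number Re = ρVD/μ = 657 · 0.02491 · 0.101 / 0.000147 = 1.124e+04.
Re > 4000 → turbulent. Relative roughness ε/D = 0.000886/0.101 = 0.00877. Swamee-Jain: f = 0.25/(log₁₀[0.00877/3.7 + 5.74/1.124e+04^0.9])² = 0.25/(log₁₀[0.00237 + 0.0013])² = 0.25/(-2.436)² = 0.04215.
Darcy-Weisbach: ΔP = f(L/D)(ρV²/2) = 0.04215·(1340/0.101)·(657·0.02491²/2) = 0.04215·1.327e+04·0.2038 = 114 Pa.
ΔP = 114 Pa = 0.114 kPa.

ΔP ≈ 0.114 kPa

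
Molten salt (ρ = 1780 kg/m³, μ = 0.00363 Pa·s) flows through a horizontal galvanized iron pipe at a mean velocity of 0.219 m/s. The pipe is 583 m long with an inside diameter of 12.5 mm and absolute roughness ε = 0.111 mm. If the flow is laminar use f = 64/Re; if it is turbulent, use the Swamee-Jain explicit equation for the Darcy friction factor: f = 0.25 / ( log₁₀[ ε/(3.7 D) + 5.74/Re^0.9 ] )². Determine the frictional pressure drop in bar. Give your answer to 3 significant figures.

ΔP ≈ 0.949 bar

Reynolds number Re = ρVD/μ = 1780 · 0.219 · 0.0125 / 0.00363 = 1342.
Re < 2300 → laminar flow, so f = 64/Re = 64/1342 = 0.04768 (the turbulent correlation is not needed).
Darcy-Weisbach: ΔP = f(L/D)(ρV²/2) = 0.04768·(583/0.0125)·(1780·0.219²/2) = 0.04768·4.664e+04·42.69 = 9.492e+04 Pa.
ΔP = 9.492e+04 Pa = 0.949 bar.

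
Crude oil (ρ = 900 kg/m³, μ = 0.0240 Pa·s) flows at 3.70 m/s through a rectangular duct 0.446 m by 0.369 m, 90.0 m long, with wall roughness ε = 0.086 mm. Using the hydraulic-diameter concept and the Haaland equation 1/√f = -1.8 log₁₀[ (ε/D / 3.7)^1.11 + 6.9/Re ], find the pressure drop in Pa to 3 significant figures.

ΔP ≈ 28700 Pa

Hydraulic diameter D_h = 4A/P = 4·(0.446·0.369)/(2·(0.446+0.369)) = 0.6583/1.63 = 0.4039 m.
Re = ρVD_h/μ = 900·3.7·0.4039/0.024 = 5.604e+04.
ε/D_h = 8.6e-05/0.4039 = 0.000213; Haaland gives 1/√f = -1.8 log₁₀[1.97e-05+0.000123] = 6.921, so f = 0.02087.
ΔP = f(L/D_h)(ρV²/2) = 0.02087·90/0.4039·6160 = 2.866e+04 Pa.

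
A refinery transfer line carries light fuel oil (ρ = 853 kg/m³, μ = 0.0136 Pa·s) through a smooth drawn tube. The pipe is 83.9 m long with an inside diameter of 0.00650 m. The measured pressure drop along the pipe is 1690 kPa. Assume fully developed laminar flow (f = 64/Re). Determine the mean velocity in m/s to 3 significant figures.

V ≈ 1.96 m/s

For laminar flow, f = 64/Re with Re = ρVD/μ, so Darcy-Weisbach reduces to ΔP = 32μLV/D². Solving for V: V = ΔP·D²/(32μL) = 1.69e+06·(0.0065)²/(32·0.0136·83.9) = 1.956 m/s.
Check: Re = ρVD/μ = 853·1.956·0.0065/0.0136 = 797.2 < 2300, so the laminar assumption holds.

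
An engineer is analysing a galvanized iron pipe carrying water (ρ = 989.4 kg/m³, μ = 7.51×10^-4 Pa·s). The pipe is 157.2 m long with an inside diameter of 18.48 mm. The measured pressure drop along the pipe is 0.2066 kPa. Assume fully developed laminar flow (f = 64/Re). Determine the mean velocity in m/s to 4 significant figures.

V ≈ 0.01868 m/s

For laminar flow, f = 64/Re with Re = ρVD/μ, so Darcy-Weisbach reduces to ΔP = 32μLV/D². Solving for V: V = ΔP·D²/(32μL) = 206.6·(0.01848)²/(32·0.000751·157.2) = 0.01868 m/s.
Check: Re = ρVD/μ = 989.4·0.01868·0.01848/0.000751 = 454.7 < 2300, so the laminar assumption holds.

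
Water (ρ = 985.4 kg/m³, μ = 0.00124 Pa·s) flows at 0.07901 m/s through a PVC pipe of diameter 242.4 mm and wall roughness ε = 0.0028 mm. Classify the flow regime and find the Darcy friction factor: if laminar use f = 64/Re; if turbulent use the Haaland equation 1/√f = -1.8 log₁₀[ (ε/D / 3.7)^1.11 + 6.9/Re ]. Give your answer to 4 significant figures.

Re = ρVD/μ = 985.4·0.07901·0.2424/0.00124 = 1.522e+04.
Re > 4000 → turbulent. ε/D = 2.8e-06/0.2424 = 1.16e-05; Haaland: 1/√f = -1.8 log₁₀[7.74e-07 + 0.000453] = 6.017, so f = 0.02762.

f ≈ 0.02762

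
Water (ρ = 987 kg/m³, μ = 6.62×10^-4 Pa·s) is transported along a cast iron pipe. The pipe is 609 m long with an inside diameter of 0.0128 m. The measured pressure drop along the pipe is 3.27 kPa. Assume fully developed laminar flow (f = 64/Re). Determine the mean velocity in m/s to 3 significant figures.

V ≈ 0.0415 m/s

For laminar flow, f = 64/Re with Re = ρVD/μ, so Darcy-Weisbach reduces to ΔP = 32μLV/D². Solving for V: V = ΔP·D²/(32μL) = 3270·(0.0128)²/(32·0.000662·609) = 0.04153 m/s.
Check: Re = ρVD/μ = 987·0.04153·0.0128/0.000662 = 792.5 < 2300, so the laminar assumption holds.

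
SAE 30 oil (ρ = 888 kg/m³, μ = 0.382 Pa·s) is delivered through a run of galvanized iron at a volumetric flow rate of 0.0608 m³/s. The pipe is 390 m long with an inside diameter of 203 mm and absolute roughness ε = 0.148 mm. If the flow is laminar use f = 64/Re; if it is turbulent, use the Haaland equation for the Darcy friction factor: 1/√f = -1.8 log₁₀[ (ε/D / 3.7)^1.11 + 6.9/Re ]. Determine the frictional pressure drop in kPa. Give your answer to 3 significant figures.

ΔP ≈ 217 kPa

Cross-sectional area A = πD²/4 = π(0.203)²/4 = 0.03237 m²; mean velocity V = Q/A = 0.0608/0.03237 = 1.879 m/s.
Reynolds number Re = ρVD/μ = 888 · 1.879 · 0.203 / 0.382 = 886.5.
Re < 2300 → laminar flow, so f = 64/Re = 64/886.5 = 0.0722 (the turbulent correlation is not needed).
Darcy-Weisbach: ΔP = f(L/D)(ρV²/2) = 0.0722·(390/0.203)·(888·1.879²/2) = 0.0722·1921·1567 = 2.173e+05 Pa.
ΔP = 2.173e+05 Pa = 217 kPa.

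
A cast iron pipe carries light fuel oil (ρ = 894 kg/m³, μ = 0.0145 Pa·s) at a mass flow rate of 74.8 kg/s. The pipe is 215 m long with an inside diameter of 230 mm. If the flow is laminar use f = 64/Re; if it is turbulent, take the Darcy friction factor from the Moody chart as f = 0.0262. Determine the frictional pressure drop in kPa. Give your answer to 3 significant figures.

ΔP ≈ 44.4 kPa

A = πD²/4 = π(0.23)²/4 = 0.04155 m²; mean velocity V = ṁ/(ρA) = 74.8/(894 · 0.04155) = 2.014 m/s.
Reynolds number Re = ρVD/μ = 894 · 2.014 · 0.23 / 0.0145 = 2.856e+04.
Re > 4000 → turbulent; use the Moody-chart value f = 0.0262.
Darcy-Weisbach: ΔP = f(L/D)(ρV²/2) = 0.0262·(215/0.23)·(894·2.014²/2) = 0.0262·934.8·1813 = 4.44e+04 Pa.
ΔP = 4.44e+04 Pa = 44.4 kPa.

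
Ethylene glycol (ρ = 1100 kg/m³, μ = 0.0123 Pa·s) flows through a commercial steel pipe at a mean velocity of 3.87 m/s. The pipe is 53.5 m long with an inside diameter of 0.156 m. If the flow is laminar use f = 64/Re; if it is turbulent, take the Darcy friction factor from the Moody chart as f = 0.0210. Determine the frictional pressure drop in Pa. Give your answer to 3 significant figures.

Reynolds number Re = ρVD/μ = 1100 · 3.87 · 0.156 / 0.0123 = 5.399e+04.
Re > 4000 → turbulent; use the Moody-chart value f = 0.0210.
Darcy-Weisbach: ΔP = f(L/D)(ρV²/2) = 0.021·(53.5/0.156)·(1100·3.87²/2) = 0.021·342.9·8237 = 5.932e+04 Pa.

ΔP ≈ 59300 Pa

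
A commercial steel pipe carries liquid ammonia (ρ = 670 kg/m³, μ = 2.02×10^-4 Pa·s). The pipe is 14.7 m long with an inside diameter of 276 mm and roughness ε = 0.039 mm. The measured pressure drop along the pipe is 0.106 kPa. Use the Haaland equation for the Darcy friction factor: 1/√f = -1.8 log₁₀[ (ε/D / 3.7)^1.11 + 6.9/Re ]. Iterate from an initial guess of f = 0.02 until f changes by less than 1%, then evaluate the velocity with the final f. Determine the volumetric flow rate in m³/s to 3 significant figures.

Q ≈ 0.0383 m³/s

Rearranging Darcy-Weisbach: V = √(2·ΔP·D/(f·L·ρ)). With ε/D = 3.9e-05/0.276 = 0.000141, iterate starting from f = 0.02:
  f = 0.02 → V = √(2·106·0.276/(0.02·14.7·670)) = 0.545 m/s; Re = ρVD/μ = 4.989e+05; f → 0.01471
  f = 0.01471 → V = 0.6354 m/s; Re = 5.817e+05; f → 0.0145
  f = 0.0145 → V = 0.6401 m/s; Re = 5.86e+05; f → 0.01449
Converged (Δf/f < 1%). With the final f = 0.01449: V = √(2·106·0.276/(0.01449·14.7·670)) = 0.6403 m/s.
Q = V·A = 0.6403·(π/4·0.276²) = 0.03831 m³/s = 0.0383 m³/s.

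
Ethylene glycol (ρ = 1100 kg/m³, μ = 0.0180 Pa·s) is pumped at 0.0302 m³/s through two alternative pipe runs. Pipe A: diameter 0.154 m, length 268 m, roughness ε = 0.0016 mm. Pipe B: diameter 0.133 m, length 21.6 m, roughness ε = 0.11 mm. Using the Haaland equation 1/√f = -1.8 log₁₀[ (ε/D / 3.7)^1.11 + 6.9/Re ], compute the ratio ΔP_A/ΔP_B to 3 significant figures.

ΔP_A/ΔP_B ≈ 5.87

Pipe A: V = Q/A = 0.0302/0.01863 = 1.621 m/s; Re = 1.526e+04; ε/D = 1.04e-05; Haaland → f = 0.0276; ΔP_A = f(L/D)(ρV²/2) = 6.945e+04 Pa.
Pipe B: V = Q/A = 0.0302/0.01389 = 2.174 m/s; Re = 1.767e+04; ε/D = 0.000827; Haaland → f = 0.02801; ΔP_B = f(L/D)(ρV²/2) = 1.182e+04 Pa.
ΔP_A/ΔP_B = 6.945e+04/1.182e+04 = 5.87.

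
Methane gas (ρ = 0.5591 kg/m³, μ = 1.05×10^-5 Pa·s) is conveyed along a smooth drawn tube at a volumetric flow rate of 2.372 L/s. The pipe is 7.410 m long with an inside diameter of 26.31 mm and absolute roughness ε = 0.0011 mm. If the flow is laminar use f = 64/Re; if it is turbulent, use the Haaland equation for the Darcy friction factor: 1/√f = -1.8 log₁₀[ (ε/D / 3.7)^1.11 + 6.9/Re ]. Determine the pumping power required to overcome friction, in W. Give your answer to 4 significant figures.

P ≈ 0.1264 W

Q = 2.372 L/s = 2.372/1000 = 0.002372 m³/s.
Cross-sectional area A = πD²/4 = π(0.02631)²/4 = 0.0005437 m²; mean velocity V = Q/A = 0.002372/0.0005437 = 4.363 m/s.
Reynolds number Re = ρVD/μ = 0.5591 · 4.363 · 0.02631 / 1.05e-05 = 6112.
Re > 4000 → turbulent. Relative roughness ε/D = 1.1e-06/0.02631 = 4.18e-05. Haaland: 1/√f = -1.8 log₁₀[(4.18e-05/3.7)^1.11 + 6.9/6112] = -1.8 log₁₀[3.23e-06 + 0.00113] = 5.303, so f = 0.03556.
Darcy-Weisbach: ΔP = f(L/D)(ρV²/2) = 0.03556·(7.41/0.02631)·(0.5591·4.363²/2) = 0.03556·281.6·5.321 = 53.29 Pa.
Pumping power P = QΔP = 0.002372·53.29 = 0.12641 W = 0.1264 W.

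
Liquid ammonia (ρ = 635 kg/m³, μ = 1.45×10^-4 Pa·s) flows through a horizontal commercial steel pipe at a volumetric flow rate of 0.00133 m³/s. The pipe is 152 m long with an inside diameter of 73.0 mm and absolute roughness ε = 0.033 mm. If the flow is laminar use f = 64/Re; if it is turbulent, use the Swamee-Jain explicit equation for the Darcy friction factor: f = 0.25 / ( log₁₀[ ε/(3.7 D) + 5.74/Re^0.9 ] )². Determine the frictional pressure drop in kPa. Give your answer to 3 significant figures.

Cross-sectional area A = πD²/4 = π(0.073)²/4 = 0.004185 m²; mean velocity V = Q/A = 0.00133/0.004185 = 0.3178 m/s.
Reynolds number Re = ρVD/μ = 635 · 0.3178 · 0.073 / 0.000145 = 1.016e+05.
Re > 4000 → turbulent. Relative roughness ε/D = 3.3e-05/0.073 = 0.000452. Swamee-Jain: f = 0.25/(log₁₀[0.000452/3.7 + 5.74/1.016e+05^0.9])² = 0.25/(log₁₀[0.000122 + 0.000179])² = 0.25/(-3.521)² = 0.02016.
Darcy-Weisbach: ΔP = f(L/D)(ρV²/2) = 0.02016·(152/0.073)·(635·0.3178²/2) = 0.02016·2082·32.06 = 1346 Pa.
ΔP = 1346 Pa = 1.35 kPa.

ΔP ≈ 1.35 kPa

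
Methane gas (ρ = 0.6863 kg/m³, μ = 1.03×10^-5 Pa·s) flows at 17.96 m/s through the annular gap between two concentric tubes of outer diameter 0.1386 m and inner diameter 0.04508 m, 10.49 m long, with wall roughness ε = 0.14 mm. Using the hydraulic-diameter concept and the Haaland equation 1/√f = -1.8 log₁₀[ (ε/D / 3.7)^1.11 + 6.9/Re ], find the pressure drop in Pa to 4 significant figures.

Hydraulic diameter D_h = 4A/P = D_o - D_i = 0.1386 - 0.04508 = 0.09352 m.
Re = ρVD_h/μ = 0.6863·17.96·0.09352/1.03e-05 = 1.119e+05.
ε/D_h = 0.00014/0.09352 = 0.0015; Haaland gives 1/√f = -1.8 log₁₀[0.000171+6.17e-05] = 6.539, so f = 0.02339.
ΔP = f(L/D_h)(ρV²/2) = 0.02339·10.49/0.09352·110.7 = 290.4 Pa.

ΔP ≈ 290.4 Pa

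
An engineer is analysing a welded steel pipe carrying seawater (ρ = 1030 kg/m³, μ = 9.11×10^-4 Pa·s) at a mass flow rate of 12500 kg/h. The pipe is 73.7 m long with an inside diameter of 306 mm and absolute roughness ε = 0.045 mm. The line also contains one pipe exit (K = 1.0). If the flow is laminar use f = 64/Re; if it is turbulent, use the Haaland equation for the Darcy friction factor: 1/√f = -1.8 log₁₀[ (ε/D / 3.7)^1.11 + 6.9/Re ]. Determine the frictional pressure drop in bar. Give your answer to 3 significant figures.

ṁ = 12500 kg/h = 12500/3600 = 3.472 kg/s.
A = πD²/4 = π(0.306)²/4 = 0.07354 m²; mean velocity V = ṁ/(ρA) = 3.472/(1030 · 0.07354) = 0.04584 m/s.
Reynolds number Re = ρVD/μ = 1030 · 0.04584 · 0.306 / 0.000911 = 1.586e+04.
Re > 4000 → turbulent. Relative roughness ε/D = 4.5e-05/0.306 = 0.000147. Haaland: 1/√f = -1.8 log₁₀[(0.000147/3.7)^1.11 + 6.9/1.586e+04] = -1.8 log₁₀[1.3e-05 + 0.000435] = 6.027, so f = 0.02752.
Total minor-loss coefficient ΣK = 1·1 = 1.
ΔP = [f·L/D + ΣK]·(ρV²/2) = [0.02752·73.7/0.306 + 1]·(1030·0.04584²/2) = [6.629 + 1]·1.082 = 8.256 Pa.
ΔP = 8.256 Pa = 8.26×10^-5 bar.

ΔP ≈ 8.26×10^-5 bar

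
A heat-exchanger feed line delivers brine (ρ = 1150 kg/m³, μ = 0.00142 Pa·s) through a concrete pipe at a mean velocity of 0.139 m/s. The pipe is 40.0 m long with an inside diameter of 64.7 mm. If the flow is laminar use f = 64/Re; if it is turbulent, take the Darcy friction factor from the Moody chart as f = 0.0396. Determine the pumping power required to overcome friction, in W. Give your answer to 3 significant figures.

Reynolds number Re = ρVD/μ = 1150 · 0.139 · 0.0647 / 0.00142 = 7283.
Re > 4000 → turbulent; use the Moody-chart value f = 0.0396.
Darcy-Weisbach: ΔP = f(L/D)(ρV²/2) = 0.0396·(40/0.0647)·(1150·0.139²/2) = 0.0396·618.2·11.11 = 272 Pa.
Q = V·A = 0.139·0.003288 = 0.000457 m³/s.
Pumping power P = QΔP = 0.000457·272 = 0.1243 W = 0.124 W.

P ≈ 0.124 W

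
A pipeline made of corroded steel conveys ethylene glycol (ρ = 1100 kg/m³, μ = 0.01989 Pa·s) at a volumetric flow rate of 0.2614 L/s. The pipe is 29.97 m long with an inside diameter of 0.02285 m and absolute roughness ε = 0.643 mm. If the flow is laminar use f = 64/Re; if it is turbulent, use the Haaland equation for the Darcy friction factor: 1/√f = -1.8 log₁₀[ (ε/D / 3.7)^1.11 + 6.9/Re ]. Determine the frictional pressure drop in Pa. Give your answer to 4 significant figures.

ΔP ≈ 23290 Pa

Q = 0.2614 L/s = 0.2614/1000 = 0.0002614 m³/s.
Cross-sectional area A = πD²/4 = π(0.02285)²/4 = 0.0004101 m²; mean velocity V = Q/A = 0.0002614/0.0004101 = 0.6374 m/s.
Reynolds number Re = ρVD/μ = 1100 · 0.6374 · 0.02285 / 0.0199 = 805.5.
Re < 2300 → laminar flow, so f = 64/Re = 64/805.5 = 0.07945 (the turbulent correlation is not needed).
Darcy-Weisbach: ΔP = f(L/D)(ρV²/2) = 0.07945·(29.97/0.02285)·(1100·0.6374²/2) = 0.07945·1312·223.5 = 2.329e+04 Pa.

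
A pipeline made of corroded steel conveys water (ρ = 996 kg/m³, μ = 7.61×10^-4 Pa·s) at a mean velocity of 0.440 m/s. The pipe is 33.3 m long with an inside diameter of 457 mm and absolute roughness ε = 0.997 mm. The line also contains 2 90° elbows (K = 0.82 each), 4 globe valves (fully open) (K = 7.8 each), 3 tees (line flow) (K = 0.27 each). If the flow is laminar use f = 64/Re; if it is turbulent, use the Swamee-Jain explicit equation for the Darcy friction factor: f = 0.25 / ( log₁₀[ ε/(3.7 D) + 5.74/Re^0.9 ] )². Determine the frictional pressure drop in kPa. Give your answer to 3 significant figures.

Reynolds number Re = ρVD/μ = 996 · 0.44 · 0.457 / 0.000761 = 2.632e+05.
Re > 4000 → turbulent. Relative roughness ε/D = 0.000997/0.457 = 0.00218. Swamee-Jain: f = 0.25/(log₁₀[0.00218/3.7 + 5.74/2.632e+05^0.9])² = 0.25/(log₁₀[0.00059 + 7.6e-05])² = 0.25/(-3.177)² = 0.02477.
Total minor-loss coefficient ΣK = 2·0.82 + 4·7.8 + 3·0.27 = 33.6.
ΔP = [f·L/D + ΣK]·(ρV²/2) = [0.02477·33.3/0.457 + 33.6]·(996·0.44²/2) = [1.805 + 33.6]·96.41 = 3418 Pa.
ΔP = 3418 Pa = 3.42 kPa.

ΔP ≈ 3.42 kPa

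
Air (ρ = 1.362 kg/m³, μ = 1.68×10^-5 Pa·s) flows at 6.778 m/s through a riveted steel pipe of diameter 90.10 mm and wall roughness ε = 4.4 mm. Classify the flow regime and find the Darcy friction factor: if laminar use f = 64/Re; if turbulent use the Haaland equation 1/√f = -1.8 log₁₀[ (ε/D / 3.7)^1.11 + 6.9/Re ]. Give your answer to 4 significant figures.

Re = ρVD/μ = 1.362·6.778·0.0901/1.68e-05 = 4.951e+04.
Re > 4000 → turbulent. ε/D = 0.0044/0.0901 = 0.0488; Haaland: 1/√f = -1.8 log₁₀[0.0082 + 0.000139] = 3.742, so f = 0.07141.

f ≈ 0.07141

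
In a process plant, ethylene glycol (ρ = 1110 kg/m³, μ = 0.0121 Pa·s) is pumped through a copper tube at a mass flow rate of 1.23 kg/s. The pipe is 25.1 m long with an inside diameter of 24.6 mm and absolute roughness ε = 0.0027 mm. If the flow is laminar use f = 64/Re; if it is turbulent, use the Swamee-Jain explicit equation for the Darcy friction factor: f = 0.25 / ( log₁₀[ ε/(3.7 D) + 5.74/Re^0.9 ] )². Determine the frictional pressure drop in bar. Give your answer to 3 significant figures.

ΔP ≈ 1.15 bar

A = πD²/4 = π(0.0246)²/4 = 0.0004753 m²; mean velocity V = ṁ/(ρA) = 1.23/(1110 · 0.0004753) = 2.331 m/s.
Reynolds number Re = ρVD/μ = 1110 · 2.331 · 0.0246 / 0.0121 = 5261.
Re > 4000 → turbulent. Relative roughness ε/D = 2.7e-06/0.0246 = 0.00011. Swamee-Jain: f = 0.25/(log₁₀[0.00011/3.7 + 5.74/5261^0.9])² = 0.25/(log₁₀[2.97e-05 + 0.00257])² = 0.25/(-2.585)² = 0.03741.
Darcy-Weisbach: ΔP = f(L/D)(ρV²/2) = 0.03741·(25.1/0.0246)·(1110·2.331²/2) = 0.03741·1020·3017 = 1.152e+05 Pa.
ΔP = 1.152e+05 Pa = 1.15 bar.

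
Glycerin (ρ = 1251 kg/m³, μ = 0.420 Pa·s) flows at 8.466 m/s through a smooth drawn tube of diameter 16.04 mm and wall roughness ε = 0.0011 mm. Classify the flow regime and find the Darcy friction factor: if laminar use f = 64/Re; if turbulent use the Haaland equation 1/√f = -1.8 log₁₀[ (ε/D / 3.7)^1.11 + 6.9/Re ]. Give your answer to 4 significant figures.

f ≈ 0.1582

Re = ρVD/μ = 1251·8.466·0.01604/0.42 = 404.5.
Re < 2300 → laminar, so f = 64/Re = 0.1582 (roughness is irrelevant in laminar flow).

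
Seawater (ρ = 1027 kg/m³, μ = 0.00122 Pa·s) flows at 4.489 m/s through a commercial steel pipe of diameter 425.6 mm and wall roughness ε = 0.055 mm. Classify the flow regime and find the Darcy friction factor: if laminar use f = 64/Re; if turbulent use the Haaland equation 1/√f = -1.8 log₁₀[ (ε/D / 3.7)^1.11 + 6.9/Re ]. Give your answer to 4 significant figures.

Re = ρVD/μ = 1027·4.489·0.4256/0.00122 = 1.608e+06.
Re > 4000 → turbulent. ε/D = 5.5e-05/0.4256 = 0.000129; Haaland: 1/√f = -1.8 log₁₀[1.13e-05 + 4.29e-06] = 8.653, so f = 0.01336.

f ≈ 0.01336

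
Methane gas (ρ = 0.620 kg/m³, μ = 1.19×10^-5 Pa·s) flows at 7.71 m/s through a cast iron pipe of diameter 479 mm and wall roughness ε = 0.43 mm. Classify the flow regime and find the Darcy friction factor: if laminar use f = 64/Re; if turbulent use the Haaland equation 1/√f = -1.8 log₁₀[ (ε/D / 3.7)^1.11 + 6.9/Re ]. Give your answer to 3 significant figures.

Re = ρVD/μ = 0.62·7.71·0.479/1.19e-05 = 1.924e+05.
Re > 4000 → turbulent. ε/D = 0.00043/0.479 = 0.000898; Haaland: 1/√f = -1.8 log₁₀[9.71e-05 + 3.59e-05] = 6.977, so f = 0.02054.

f ≈ 0.0205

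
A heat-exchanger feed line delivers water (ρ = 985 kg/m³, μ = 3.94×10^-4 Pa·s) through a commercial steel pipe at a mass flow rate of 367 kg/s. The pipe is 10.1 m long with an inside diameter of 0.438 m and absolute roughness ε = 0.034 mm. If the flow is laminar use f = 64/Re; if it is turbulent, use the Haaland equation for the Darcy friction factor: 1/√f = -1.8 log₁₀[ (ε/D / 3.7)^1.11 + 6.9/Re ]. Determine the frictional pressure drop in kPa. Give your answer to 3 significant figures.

ΔP ≈ 0.841 kPa

A = πD²/4 = π(0.438)²/4 = 0.1507 m²; mean velocity V = ṁ/(ρA) = 367/(985 · 0.1507) = 2.473 m/s.
Reynolds number Re = ρVD/μ = 985 · 2.473 · 0.438 / 0.000394 = 2.708e+06.
Re > 4000 → turbulent. Relative roughness ε/D = 3.4e-05/0.438 = 7.76e-05. Haaland: 1/√f = -1.8 log₁₀[(7.76e-05/3.7)^1.11 + 6.9/2.708e+06] = -1.8 log₁₀[6.42e-06 + 2.55e-06] = 9.086, so f = 0.01211.
Darcy-Weisbach: ΔP = f(L/D)(ρV²/2) = 0.01211·(10.1/0.438)·(985·2.473²/2) = 0.01211·23.06·3012 = 841.3 Pa.
ΔP = 841.3 Pa = 0.841 kPa.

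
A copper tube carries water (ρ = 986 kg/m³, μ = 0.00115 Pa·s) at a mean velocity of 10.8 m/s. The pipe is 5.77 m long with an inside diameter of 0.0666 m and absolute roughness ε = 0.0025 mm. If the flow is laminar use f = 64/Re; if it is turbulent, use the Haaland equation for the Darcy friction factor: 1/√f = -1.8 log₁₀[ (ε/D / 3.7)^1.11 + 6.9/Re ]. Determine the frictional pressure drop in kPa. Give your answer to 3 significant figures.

Reynolds number Re = ρVD/μ = 986 · 10.8 · 0.0666 / 0.00115 = 6.167e+05.
Re > 4000 → turbulent. Relative roughness ε/D = 2.5e-06/0.0666 = 3.75e-05. Haaland: 1/√f = -1.8 log₁₀[(3.75e-05/3.7)^1.11 + 6.9/6.167e+05] = -1.8 log₁₀[2.86e-06 + 1.12e-05] = 8.734, so f = 0.01311.
Darcy-Weisbach: ΔP = f(L/D)(ρV²/2) = 0.01311·(5.77/0.0666)·(986·10.8²/2) = 0.01311·86.64·5.75e+04 = 6.531e+04 Pa.
ΔP = 6.531e+04 Pa = 65.3 kPa.

ΔP ≈ 65.3 kPa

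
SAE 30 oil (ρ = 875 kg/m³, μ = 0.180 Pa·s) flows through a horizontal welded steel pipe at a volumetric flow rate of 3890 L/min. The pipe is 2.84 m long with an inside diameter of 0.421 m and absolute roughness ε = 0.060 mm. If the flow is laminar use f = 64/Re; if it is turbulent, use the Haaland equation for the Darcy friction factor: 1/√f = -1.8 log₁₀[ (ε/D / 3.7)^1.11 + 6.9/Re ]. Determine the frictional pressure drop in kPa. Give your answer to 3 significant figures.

Q = 3890 L/min = 3890/60000 = 0.06483 m³/s.
Cross-sectional area A = πD²/4 = π(0.421)²/4 = 0.1392 m²; mean velocity V = Q/A = 0.06483/0.1392 = 0.4657 m/s.
Reynolds number Re = ρVD/μ = 875 · 0.4657 · 0.421 / 0.18 = 953.2.
Re < 2300 → laminar flow, so f = 64/Re = 64/953.2 = 0.06715 (the turbulent correlation is not needed).
Darcy-Weisbach: ΔP = f(L/D)(ρV²/2) = 0.06715·(2.84/0.421)·(875·0.4657²/2) = 0.06715·6.746·94.9 = 42.99 Pa.
ΔP = 42.99 Pa = 0.0430 kPa.

ΔP ≈ 0.0430 kPa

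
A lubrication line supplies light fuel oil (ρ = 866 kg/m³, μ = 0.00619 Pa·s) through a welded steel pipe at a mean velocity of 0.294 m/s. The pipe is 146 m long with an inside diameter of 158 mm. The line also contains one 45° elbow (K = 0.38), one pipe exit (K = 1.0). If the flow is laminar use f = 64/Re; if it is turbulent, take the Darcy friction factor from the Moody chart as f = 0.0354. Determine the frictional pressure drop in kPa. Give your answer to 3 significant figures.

Reynolds number Re = ρVD/μ = 866 · 0.294 · 0.158 / 0.00619 = 6499.
Re > 4000 → turbulent; use the Moody-chart value f = 0.0354.
Total minor-loss coefficient ΣK = 1·0.38 + 1·1 = 1.38.
ΔP = [f·L/D + ΣK]·(ρV²/2) = [0.0354·146/0.158 + 1.38]·(866·0.294²/2) = [32.71 + 1.38]·37.43 = 1276 Pa.
ΔP = 1276 Pa = 1.28 kPa.

ΔP ≈ 1.28 kPa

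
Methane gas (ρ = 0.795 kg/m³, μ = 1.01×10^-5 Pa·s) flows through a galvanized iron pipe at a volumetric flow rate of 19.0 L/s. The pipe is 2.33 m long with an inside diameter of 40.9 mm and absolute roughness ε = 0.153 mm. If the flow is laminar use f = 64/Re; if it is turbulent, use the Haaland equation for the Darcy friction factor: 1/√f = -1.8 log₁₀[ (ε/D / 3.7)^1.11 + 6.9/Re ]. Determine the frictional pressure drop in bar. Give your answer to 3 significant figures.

Q = 19.0 L/s = 19.0/1000 = 0.019 m³/s.
Cross-sectional area A = πD²/4 = π(0.0409)²/4 = 0.001314 m²; mean velocity V = Q/A = 0.019/0.001314 = 14.46 m/s.
Reynolds number Re = ρVD/μ = 0.795 · 14.46 · 0.0409 / 1.01e-05 = 4.656e+04.
Re > 4000 → turbulent. Relative roughness ε/D = 0.000153/0.0409 = 0.00374. Haaland: 1/√f = -1.8 log₁₀[(0.00374/3.7)^1.11 + 6.9/4.656e+04] = -1.8 log₁₀[0.000473 + 0.000148] = 5.772, so f = 0.03002.
Darcy-Weisbach: ΔP = f(L/D)(ρV²/2) = 0.03002·(2.33/0.0409)·(0.795·14.46²/2) = 0.03002·56.97·83.13 = 142.2 Pa.
ΔP = 142.2 Pa = 0.00142 bar.

ΔP ≈ 0.00142 bar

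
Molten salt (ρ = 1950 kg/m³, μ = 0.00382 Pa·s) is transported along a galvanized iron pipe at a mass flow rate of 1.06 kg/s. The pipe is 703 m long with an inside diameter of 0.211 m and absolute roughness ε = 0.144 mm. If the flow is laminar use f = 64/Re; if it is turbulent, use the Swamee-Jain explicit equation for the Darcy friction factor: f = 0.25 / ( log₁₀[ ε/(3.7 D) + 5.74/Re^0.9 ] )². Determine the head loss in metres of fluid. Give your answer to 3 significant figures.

h_f ≈ 0.00157 m

A = πD²/4 = π(0.211)²/4 = 0.03497 m²; mean velocity V = ṁ/(ρA) = 1.06/(1950 · 0.03497) = 0.01555 m/s.
Reynolds number Re = ρVD/μ = 1950 · 0.01555 · 0.211 / 0.00382 = 1674.
Re < 2300 → laminar flow, so f = 64/Re = 64/1674 = 0.03822 (the turbulent correlation is not needed).
Darcy-Weisbach: ΔP = f(L/D)(ρV²/2) = 0.03822·(703/0.211)·(1950·0.01555²/2) = 0.03822·3332·0.2356 = 30.01 Pa.
Head loss h_f = ΔP/(ρg) = 30.01/(1950·9.81) = 0.00157 m.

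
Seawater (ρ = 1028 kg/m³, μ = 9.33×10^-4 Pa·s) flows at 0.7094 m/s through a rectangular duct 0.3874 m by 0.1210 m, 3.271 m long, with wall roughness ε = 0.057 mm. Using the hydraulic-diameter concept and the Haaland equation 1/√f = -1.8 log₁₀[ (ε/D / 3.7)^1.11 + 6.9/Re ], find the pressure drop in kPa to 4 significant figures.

ΔP ≈ 0.08383 kPa

Hydraulic diameter D_h = 4A/P = 4·(0.3874·0.121)/(2·(0.3874+0.121)) = 0.1875/1.017 = 0.1844 m.
Re = ρVD_h/μ = 1028·0.7094·0.1844/0.000933 = 1.441e+05.
ε/D_h = 5.7e-05/0.1844 = 0.000309; Haaland gives 1/√f = -1.8 log₁₀[2.97e-05+4.79e-05] = 7.398, so f = 0.01827.
ΔP = f(L/D_h)(ρV²/2) = 0.01827·3.271/0.1844·258.7 = 83.83 Pa.
ΔP = 0.08383 kPa.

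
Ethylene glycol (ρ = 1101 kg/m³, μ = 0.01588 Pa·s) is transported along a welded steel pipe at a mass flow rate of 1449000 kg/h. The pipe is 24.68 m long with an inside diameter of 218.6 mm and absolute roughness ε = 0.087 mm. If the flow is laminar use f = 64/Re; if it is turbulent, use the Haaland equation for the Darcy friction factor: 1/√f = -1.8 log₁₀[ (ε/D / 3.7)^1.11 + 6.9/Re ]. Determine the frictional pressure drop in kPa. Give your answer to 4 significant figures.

ṁ = 1449000 kg/h = 1449000/3600 = 402.5 kg/s.
A = πD²/4 = π(0.2186)²/4 = 0.03753 m²; mean velocity V = ṁ/(ρA) = 402.5/(1101 · 0.03753) = 9.741 m/s.
Reynolds number Re = ρVD/μ = 1101 · 9.741 · 0.2186 / 0.0159 = 1.476e+05.
Re > 4000 → turbulent. Relative roughness ε/D = 8.7e-05/0.2186 = 0.000398. Haaland: 1/√f = -1.8 log₁₀[(0.000398/3.7)^1.11 + 6.9/1.476e+05] = -1.8 log₁₀[3.94e-05 + 4.67e-05] = 7.317, so f = 0.01868.
Darcy-Weisbach: ΔP = f(L/D)(ρV²/2) = 0.01868·(24.68/0.2186)·(1101·9.741²/2) = 0.01868·112.9·5.223e+04 = 1.101e+05 Pa.
ΔP = 1.101e+05 Pa = 110.1 kPa.

ΔP ≈ 110.1 kPa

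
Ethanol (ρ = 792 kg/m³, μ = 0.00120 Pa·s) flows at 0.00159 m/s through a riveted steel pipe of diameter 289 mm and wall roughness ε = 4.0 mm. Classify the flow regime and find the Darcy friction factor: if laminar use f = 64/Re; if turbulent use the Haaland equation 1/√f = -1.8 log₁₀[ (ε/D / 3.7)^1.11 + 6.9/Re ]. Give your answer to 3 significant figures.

Re = ρVD/μ = 792·0.00159·0.289/0.0012 = 303.3.
Re < 2300 → laminar, so f = 64/Re = 0.211 (roughness is irrelevant in laminar flow).

f ≈ 0.211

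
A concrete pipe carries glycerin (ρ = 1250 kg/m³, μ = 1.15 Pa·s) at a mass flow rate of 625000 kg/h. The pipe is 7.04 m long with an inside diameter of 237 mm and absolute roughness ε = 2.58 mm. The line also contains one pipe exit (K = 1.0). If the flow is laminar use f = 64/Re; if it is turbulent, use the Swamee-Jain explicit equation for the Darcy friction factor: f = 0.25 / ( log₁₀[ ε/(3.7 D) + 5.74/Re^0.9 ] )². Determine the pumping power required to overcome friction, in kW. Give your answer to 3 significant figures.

P ≈ 2.88 kW

ṁ = 625000 kg/h = 625000/3600 = 173.6 kg/s.
A = πD²/4 = π(0.237)²/4 = 0.04412 m²; mean velocity V = ṁ/(ρA) = 173.6/(1250 · 0.04412) = 3.148 m/s.
Reynolds number Re = ρVD/μ = 1250 · 3.148 · 0.237 / 1.15 = 811.
Re < 2300 → laminar flow, so f = 64/Re = 64/811 = 0.07891 (the turbulent correlation is not needed).
Total minor-loss coefficient ΣK = 1·1 = 1.
ΔP = [f·L/D + ΣK]·(ρV²/2) = [0.07891·7.04/0.237 + 1]·(1250·3.148²/2) = [2.344 + 1]·6195 = 2.072e+04 Pa.
Q = ṁ/ρ = 173.6/1250 = 0.1389 m³/s.
Pumping power P = QΔP = 0.1389·2.072e+04 = 2877 W = 2.88 kW.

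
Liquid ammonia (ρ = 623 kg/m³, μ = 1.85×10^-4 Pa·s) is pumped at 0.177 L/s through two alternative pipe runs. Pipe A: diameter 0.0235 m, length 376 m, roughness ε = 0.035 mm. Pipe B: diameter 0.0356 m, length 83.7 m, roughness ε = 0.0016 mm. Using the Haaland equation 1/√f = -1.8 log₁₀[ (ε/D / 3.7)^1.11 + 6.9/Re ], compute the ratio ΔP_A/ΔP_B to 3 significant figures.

ΔP_A/ΔP_B ≈ 37.3

Pipe A: V = Q/A = 0.000177/0.0004337 = 0.4081 m/s; Re = 3.229e+04; ε/D = 0.00149; Haaland → f = 0.02645; ΔP_A = f(L/D)(ρV²/2) = 2.196e+04 Pa.
Pipe B: V = Q/A = 0.000177/0.0009954 = 0.1778 m/s; Re = 2.132e+04; ε/D = 4.49e-05; Haaland → f = 0.02541; ΔP_B = f(L/D)(ρV²/2) = 588.4 Pa.
ΔP_A/ΔP_B = 2.196e+04/588.4 = 37.3.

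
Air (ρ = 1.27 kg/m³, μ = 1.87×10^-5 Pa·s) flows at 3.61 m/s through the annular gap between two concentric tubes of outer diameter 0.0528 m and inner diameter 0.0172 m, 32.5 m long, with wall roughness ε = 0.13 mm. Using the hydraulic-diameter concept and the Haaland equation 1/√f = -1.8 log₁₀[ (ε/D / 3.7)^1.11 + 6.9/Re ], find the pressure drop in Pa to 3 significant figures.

Hydraulic diameter D_h = 4A/P = D_o - D_i = 0.0528 - 0.0172 = 0.0356 m.
Re = ρVD_h/μ = 1.27·3.61·0.0356/1.87e-05 = 8728.
ε/D_h = 0.00013/0.0356 = 0.00365; Haaland gives 1/√f = -1.8 log₁₀[0.000461+0.000791] = 5.225, so f = 0.03663.
ΔP = f(L/D_h)(ρV²/2) = 0.03663·32.5/0.0356·8.275 = 276.8 Pa.

ΔP ≈ 277 Pa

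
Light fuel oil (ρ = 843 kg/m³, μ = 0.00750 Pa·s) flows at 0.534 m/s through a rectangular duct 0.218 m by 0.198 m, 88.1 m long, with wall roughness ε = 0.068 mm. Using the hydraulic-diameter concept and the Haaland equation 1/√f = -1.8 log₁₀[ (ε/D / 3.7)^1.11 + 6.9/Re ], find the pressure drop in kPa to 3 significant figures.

ΔP ≈ 1.51 kPa

Hydraulic diameter D_h = 4A/P = 4·(0.218·0.198)/(2·(0.218+0.198)) = 0.1727/0.832 = 0.2075 m.
Re = ρVD_h/μ = 843·0.534·0.2075/0.0075 = 1.246e+04.
ε/D_h = 6.8e-05/0.2075 = 0.000328; Haaland gives 1/√f = -1.8 log₁₀[3.17e-05+0.000554] = 5.818, so f = 0.02954.
ΔP = f(L/D_h)(ρV²/2) = 0.02954·88.1/0.2075·120.2 = 1507 Pa.
ΔP = 1.51 kPa.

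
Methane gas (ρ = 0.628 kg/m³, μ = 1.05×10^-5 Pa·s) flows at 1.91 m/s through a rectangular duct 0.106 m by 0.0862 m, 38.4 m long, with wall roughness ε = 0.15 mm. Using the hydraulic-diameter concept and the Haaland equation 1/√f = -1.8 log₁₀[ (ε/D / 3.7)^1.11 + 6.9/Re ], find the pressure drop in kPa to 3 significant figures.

ΔP ≈ 0.0150 kPa

Hydraulic diameter D_h = 4A/P = 4·(0.106·0.0862)/(2·(0.106+0.0862)) = 0.03655/0.3844 = 0.09508 m.
Re = ρVD_h/μ = 0.628·1.91·0.09508/1.05e-05 = 1.086e+04.
ε/D_h = 0.00015/0.09508 = 0.00158; Haaland gives 1/√f = -1.8 log₁₀[0.000182+0.000635] = 5.558, so f = 0.03237.
ΔP = f(L/D_h)(ρV²/2) = 0.03237·38.4/0.09508·1.146 = 14.98 Pa.
ΔP = 0.0150 kPa.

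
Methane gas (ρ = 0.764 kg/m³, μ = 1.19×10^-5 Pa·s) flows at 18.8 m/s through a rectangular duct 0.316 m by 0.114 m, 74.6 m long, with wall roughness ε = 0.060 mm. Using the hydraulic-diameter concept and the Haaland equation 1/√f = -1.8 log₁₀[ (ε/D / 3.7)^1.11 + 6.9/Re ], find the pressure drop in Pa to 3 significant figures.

ΔP ≈ 1070 Pa

Hydraulic diameter D_h = 4A/P = 4·(0.316·0.114)/(2·(0.316+0.114)) = 0.1441/0.86 = 0.1676 m.
Re = ρVD_h/μ = 0.764·18.8·0.1676/1.19e-05 = 2.022e+05.
ε/D_h = 6e-05/0.1676 = 0.000358; Haaland gives 1/√f = -1.8 log₁₀[3.5e-05+3.41e-05] = 7.489, so f = 0.01783.
ΔP = f(L/D_h)(ρV²/2) = 0.01783·74.6/0.1676·135 = 1072 Pa.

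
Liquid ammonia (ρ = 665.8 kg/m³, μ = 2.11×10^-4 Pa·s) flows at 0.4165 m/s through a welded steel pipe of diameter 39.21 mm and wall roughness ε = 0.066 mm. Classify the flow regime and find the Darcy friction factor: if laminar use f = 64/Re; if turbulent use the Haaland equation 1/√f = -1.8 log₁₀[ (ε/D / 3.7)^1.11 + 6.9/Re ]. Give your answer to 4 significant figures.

Re = ρVD/μ = 665.8·0.4165·0.03921/0.000211 = 5.153e+04.
Re > 4000 → turbulent. ε/D = 6.6e-05/0.03921 = 0.00168; Haaland: 1/√f = -1.8 log₁₀[0.000195 + 0.000134] = 6.269, so f = 0.02545.

f ≈ 0.02545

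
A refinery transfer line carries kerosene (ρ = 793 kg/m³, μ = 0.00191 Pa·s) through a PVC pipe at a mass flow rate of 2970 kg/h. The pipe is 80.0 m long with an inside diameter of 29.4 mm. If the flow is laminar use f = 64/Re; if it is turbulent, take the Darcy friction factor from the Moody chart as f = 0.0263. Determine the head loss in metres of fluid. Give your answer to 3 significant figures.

h_f ≈ 8.57 m

ṁ = 2970 kg/h = 2970/3600 = 0.825 kg/s.
A = πD²/4 = π(0.0294)²/4 = 0.0006789 m²; mean velocity V = ṁ/(ρA) = 0.825/(793 · 0.0006789) = 1.532 m/s.
Reynolds number Re = ρVD/μ = 793 · 1.532 · 0.0294 / 0.00191 = 1.871e+04.
Re > 4000 → turbulent; use the Moody-chart value f = 0.0263.
Darcy-Weisbach: ΔP = f(L/D)(ρV²/2) = 0.0263·(80/0.0294)·(793·1.532²/2) = 0.0263·2721·931.2 = 6.664e+04 Pa.
Head loss h_f = ΔP/(ρg) = 6.664e+04/(793·9.81) = 8.57 m.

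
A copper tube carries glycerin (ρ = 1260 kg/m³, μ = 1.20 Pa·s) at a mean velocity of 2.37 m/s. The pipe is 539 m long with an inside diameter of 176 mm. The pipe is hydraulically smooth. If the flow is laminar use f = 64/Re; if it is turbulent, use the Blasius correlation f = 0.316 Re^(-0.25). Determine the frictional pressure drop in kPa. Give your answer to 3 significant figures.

Reynolds number Re = ρVD/μ = 1260 · 2.37 · 0.176 / 1.2 = 438.
Re < 2300 → laminar flow, so f = 64/Re = 64/438 = 0.1461 (the turbulent correlation is not needed).
Darcy-Weisbach: ΔP = f(L/D)(ρV²/2) = 0.1461·(539/0.176)·(1260·2.37²/2) = 0.1461·3062·3539 = 1.584e+06 Pa.
ΔP = 1.584e+06 Pa = 1580 kPa.

ΔP ≈ 1580 kPa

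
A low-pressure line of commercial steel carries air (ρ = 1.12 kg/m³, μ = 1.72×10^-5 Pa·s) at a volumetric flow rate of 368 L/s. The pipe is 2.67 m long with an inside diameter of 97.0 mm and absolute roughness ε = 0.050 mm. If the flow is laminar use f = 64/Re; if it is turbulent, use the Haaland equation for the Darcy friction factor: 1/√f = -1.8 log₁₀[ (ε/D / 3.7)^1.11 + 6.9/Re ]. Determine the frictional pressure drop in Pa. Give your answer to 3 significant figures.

Q = 368 L/s = 368/1000 = 0.368 m³/s.
Cross-sectional area A = πD²/4 = π(0.097)²/4 = 0.00739 m²; mean velocity V = Q/A = 0.368/0.00739 = 49.8 m/s.
Reynolds number Re = ρVD/μ = 1.12 · 49.8 · 0.097 / 1.72e-05 = 3.145e+05.
Re > 4000 → turbulent. Relative roughness ε/D = 5e-05/0.097 = 0.000515. Haaland: 1/√f = -1.8 log₁₀[(0.000515/3.7)^1.11 + 6.9/3.145e+05] = -1.8 log₁₀[5.25e-05 + 2.19e-05] = 7.431, so f = 0.01811.
Darcy-Weisbach: ΔP = f(L/D)(ρV²/2) = 0.01811·(2.67/0.097)·(1.12·49.8²/2) = 0.01811·27.53·1389 = 692.2 Pa.

ΔP ≈ 692 Pa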